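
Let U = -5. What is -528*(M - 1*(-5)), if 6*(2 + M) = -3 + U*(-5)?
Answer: -3520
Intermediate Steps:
M = 5/3 (M = -2 + (-3 - 5*(-5))/6 = -2 + (-3 + 25)/6 = -2 + (⅙)*22 = -2 + 11/3 = 5/3 ≈ 1.6667)
-528*(M - 1*(-5)) = -528*(5/3 - 1*(-5)) = -528*(5/3 + 5) = -528*20/3 = -3520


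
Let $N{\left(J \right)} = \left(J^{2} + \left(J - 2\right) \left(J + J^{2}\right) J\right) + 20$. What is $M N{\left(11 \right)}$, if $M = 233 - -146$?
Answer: $5006211$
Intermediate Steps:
$M = 379$ ($M = 233 + 146 = 379$)
$N{\left(J \right)} = 20 + J^{2} + J \left(-2 + J\right) \left(J + J^{2}\right)$ ($N{\left(J \right)} = \left(J^{2} + \left(-2 + J\right) \left(J + J^{2}\right) J\right) + 20 = \left(J^{2} + J \left(-2 + J\right) \left(J + J^{2}\right)\right) + 20 = 20 + J^{2} + J \left(-2 + J\right) \left(J + J^{2}\right)$)
$M N{\left(11 \right)} = 379 \left(20 + 11^{4} - 11^{2} - 11^{3}\right) = 379 \left(20 + 14641 - 121 - 1331\right) = 379 \cdot 13209 = 5006211$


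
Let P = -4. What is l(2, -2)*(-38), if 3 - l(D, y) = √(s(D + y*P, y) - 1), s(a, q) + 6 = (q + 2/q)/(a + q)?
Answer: -114 + 19*I*√118/2 ≈ -114.0 + 103.2*I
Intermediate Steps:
s(a, q) = -6 + (q + 2/q)/(a + q)
l(D, y) = 3 - √(-1 + (2 - 5*y² - 6*y*(D - 4*y))/(y*(D - 3*y))) (l(D, y) = 3 - √((2 - 5*y² - 6*(D + y*(-4))*y)/(y*((D + y*(-4)) + y)) - 1) = 3 - √((2 - 5*y² - 6*(D - 4*y)*y)/(y*((D - 4*y) + y)) - 1) = 3 - √((2 - 5*y² - 6*y*(D - 4*y))/(y*(D - 3*y)) - 1) = 3 - √(-1 + (2 - 5*y² - 6*y*(D - 4*y))/(y*(D - 3*y))))
l(2, -2)*(-38) = (3 - √((2 + 22*(-2)² - 7*2*(-2))/((-2)*(2 - 3*(-2)))))*(-38) = (3 - √(-(2 + 22*4 + 28)/(2*(2 + 6))))*(-38) = (3 - √(-½*(2 + 88 + 28)/8))*(-38) = (3 - √(-½*⅛*118))*(-38) = (3 - √(-59/8))*(-38) = (3 - I*√118/4)*(-38) = -114 + 19*I*√118/2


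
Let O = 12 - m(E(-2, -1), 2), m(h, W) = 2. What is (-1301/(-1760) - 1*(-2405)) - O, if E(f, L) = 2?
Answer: 4216501/1760 ≈ 2395.7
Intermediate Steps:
O = 10 (O = 12 - 1*2 = 12 - 2 = 10)
(-1301/(-1760) - 1*(-2405)) - O = (-1301/(-1760) - 1*(-2405)) - 1*10 = (-1301*(-1/1760) + 2405) - 10 = (1301/1760 + 2405) - 10 = 4234101/1760 - 10 = 4216501/1760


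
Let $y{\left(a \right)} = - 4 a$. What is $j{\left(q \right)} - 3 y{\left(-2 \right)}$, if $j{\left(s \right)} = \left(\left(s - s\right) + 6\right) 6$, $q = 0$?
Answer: $12$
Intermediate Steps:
$j{\left(s \right)} = 36$ ($j{\left(s \right)} = \left(0 + 6\right) 6 = 6 \cdot 6 = 36$)
$j{\left(q \right)} - 3 y{\left(-2 \right)} = 36 - 3 \left(\left(-4\right) \left(-2\right)\right) = 36 - 24 = 12$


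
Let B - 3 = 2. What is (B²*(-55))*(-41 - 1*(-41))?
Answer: 0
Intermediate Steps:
B = 5 (B = 3 + 2 = 5)
(B²*(-55))*(-41 - 1*(-41)) = (5²*(-55))*(-41 - 1*(-41)) = (25*(-55))*(-41 + 41) = -1375*0 = 0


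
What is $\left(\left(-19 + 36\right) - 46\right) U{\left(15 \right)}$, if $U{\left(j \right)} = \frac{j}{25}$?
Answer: $- \frac{87}{5} \approx -17.4$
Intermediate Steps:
$U{\left(j \right)} = \frac{j}{25}$ ($U{\left(j \right)} = j \frac{1}{25} = \frac{j}{25}$)
$\left(\left(-19 + 36\right) - 46\right) U{\left(15 \right)} = \left(\left(-19 + 36\right) - 46\right) \frac{1}{25} \cdot 15 = \left(17 - 46\right) \frac{3}{5} = \left(-29\right) \frac{3}{5} = - \frac{87}{5}$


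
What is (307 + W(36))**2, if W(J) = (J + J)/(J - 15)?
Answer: 4721929/49 ≈ 96366.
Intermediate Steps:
W(J) = 2*J/(-15 + J) (W(J) = (2*J)/(-15 + J) = 2*J/(-15 + J))
(307 + W(36))**2 = (307 + 2*36/(-15 + 36))**2 = (307 + 2*36/21)**2 = (307 + 2*36*(1/21))**2 = (307 + 24/7)**2 = (2173/7)**2 = 4721929/49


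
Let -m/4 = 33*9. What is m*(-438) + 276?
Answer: 520620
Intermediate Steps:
m = -1188 (m = -132*9 = -4*297 = -1188)
m*(-438) + 276 = -1188*(-438) + 276 = 520344 + 276 = 520620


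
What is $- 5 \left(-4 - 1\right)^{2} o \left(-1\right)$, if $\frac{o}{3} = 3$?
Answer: $1125$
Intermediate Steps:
$o = 9$ ($o = 3 \cdot 3 = 9$)
$- 5 \left(-4 - 1\right)^{2} o \left(-1\right) = - 5 \left(-4 - 1\right)^{2} \cdot 9 \left(-1\right) = - 5 \left(-5\right)^{2} \left(-9\right) = \left(-5\right) 25 \left(-9\right) = \left(-125\right) \left(-9\right) = 1125$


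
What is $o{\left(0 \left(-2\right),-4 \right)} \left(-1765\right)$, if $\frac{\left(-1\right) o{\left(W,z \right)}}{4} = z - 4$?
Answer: $-56480$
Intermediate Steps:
$o{\left(W,z \right)} = 16 - 4 z$ ($o{\left(W,z \right)} = - 4 \left(z - 4\right) = - 4 \left(-4 + z\right) = 16 - 4 z$)
$o{\left(0 \left(-2\right),-4 \right)} \left(-1765\right) = \left(16 - -16\right) \left(-1765\right) = \left(16 + 16\right) \left(-1765\right) = 32 \left(-1765\right) = -56480$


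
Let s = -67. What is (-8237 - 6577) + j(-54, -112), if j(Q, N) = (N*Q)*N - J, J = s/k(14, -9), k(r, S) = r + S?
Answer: -3460883/5 ≈ -6.9218e+5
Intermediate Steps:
k(r, S) = S + r
J = -67/5 (J = -67/(-9 + 14) = -67/5 ≈ -13.400)
j(Q, N) = 67/5 + Q*N² (j(Q, N) = (N*Q)*N - 1*(-67/5) = Q*N² + 67/5 = 67/5 + Q*N²)
(-8237 - 6577) + j(-54, -112) = (-8237 - 6577) + (67/5 - 54*(-112)²) = -14814 + (67/5 - 54*12544) = -14814 + (67/5 - 677376) = -14814 - 3386813/5 = -3460883/5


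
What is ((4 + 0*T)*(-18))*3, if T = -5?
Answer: -216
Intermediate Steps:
((4 + 0*T)*(-18))*3 = ((4 + 0*(-5))*(-18))*3 = ((4 + 0)*(-18))*3 = (4*(-18))*3 = -72*3 = -216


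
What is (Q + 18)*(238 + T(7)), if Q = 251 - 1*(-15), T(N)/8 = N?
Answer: 83496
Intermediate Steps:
T(N) = 8*N
Q = 266 (Q = 251 + 15 = 266)
(Q + 18)*(238 + T(7)) = (266 + 18)*(238 + 8*7) = 284*(238 + 56) = 284*294 = 83496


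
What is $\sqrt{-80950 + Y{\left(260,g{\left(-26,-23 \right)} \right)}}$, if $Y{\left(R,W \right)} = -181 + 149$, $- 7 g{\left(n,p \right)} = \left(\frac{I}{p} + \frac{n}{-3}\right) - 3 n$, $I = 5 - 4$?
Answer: $3 i \sqrt{8998} \approx 284.57 i$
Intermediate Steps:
$I = 1$ ($I = 5 - 4 = 1$)
$g{\left(n,p \right)} = - \frac{1}{7 p} + \frac{10 n}{21}$ ($g{\left(n,p \right)} = - \frac{\left(1 \frac{1}{p} + \frac{n}{-3}\right) - 3 n}{7} = - \frac{\left(\frac{1}{p} + n \left(- \frac{1}{3}\right)\right) - 3 n}{7} = - \frac{\left(\frac{1}{p} - \frac{n}{3}\right) - 3 n}{7} = - \frac{\frac{1}{p} - \frac{10 n}{3}}{7} = - \frac{1}{7 p} + \frac{10 n}{21}$)
$Y{\left(R,W \right)} = -32$
$\sqrt{-80950 + Y{\left(260,g{\left(-26,-23 \right)} \right)}} = \sqrt{-80950 - 32} = \sqrt{-80982} = 3 i \sqrt{8998}$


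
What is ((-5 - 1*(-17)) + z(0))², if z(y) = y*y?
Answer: 144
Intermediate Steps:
z(y) = y²
((-5 - 1*(-17)) + z(0))² = ((-5 - 1*(-17)) + 0²)² = ((-5 + 17) + 0)² = (12 + 0)² = 12² = 144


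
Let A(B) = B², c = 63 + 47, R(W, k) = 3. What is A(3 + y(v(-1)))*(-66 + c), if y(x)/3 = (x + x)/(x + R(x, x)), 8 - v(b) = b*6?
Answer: 801900/289 ≈ 2774.7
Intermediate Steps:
v(b) = 8 - 6*b (v(b) = 8 - b*6 = 8 - 6*b)
y(x) = 6*x/(3 + x) (y(x) = 3*((x + x)/(x + 3)) = 3*((2*x)/(3 + x)) = 3*(2*x/(3 + x)) = 6*x/(3 + x))
c = 110
A(3 + y(v(-1)))*(-66 + c) = (3 + 6*(8 - 6*(-1))/(3 + (8 - 6*(-1))))²*(-66 + 110) = (3 + 6*(8 + 6)/(3 + (8 + 6)))²*44 = (3 + 6*14/(3 + 14))²*44 = (3 + 6*14/17)²*44 = (3 + 6*14*(1/17))²*44 = (3 + 84/17)²*44 = (135/17)²*44 = (18225/289)*44 = 801900/289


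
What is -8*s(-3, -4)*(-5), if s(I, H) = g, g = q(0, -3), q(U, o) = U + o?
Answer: -120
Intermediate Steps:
g = -3 (g = 0 - 3 = -3)
s(I, H) = -3
-8*s(-3, -4)*(-5) = -8*(-3)*(-5) = 24*(-5) = -120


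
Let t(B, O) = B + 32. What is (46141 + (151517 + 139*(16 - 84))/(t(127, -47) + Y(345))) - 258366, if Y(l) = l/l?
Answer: -6762787/32 ≈ -2.1134e+5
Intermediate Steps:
Y(l) = 1
t(B, O) = 32 + B
(46141 + (151517 + 139*(16 - 84))/(t(127, -47) + Y(345))) - 258366 = (46141 + (151517 + 139*(16 - 84))/((32 + 127) + 1)) - 258366 = (46141 + (151517 + 139*(-68))/(159 + 1)) - 258366 = (46141 + (151517 - 9452)/160) - 258366 = (46141 + 142065*(1/160)) - 258366 = (46141 + 28413/32) - 258366 = 1504925/32 - 258366 = -6762787/32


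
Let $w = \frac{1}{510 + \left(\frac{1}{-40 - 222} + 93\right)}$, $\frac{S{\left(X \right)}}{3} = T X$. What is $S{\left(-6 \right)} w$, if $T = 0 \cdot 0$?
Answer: $0$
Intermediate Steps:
$T = 0$
$S{\left(X \right)} = 0$ ($S{\left(X \right)} = 3 \cdot 0 X = 3 \cdot 0 = 0$)
$w = \frac{262}{157985}$ ($w = \frac{1}{510 + \left(\frac{1}{-262} + 93\right)} = \frac{1}{510 + \left(- \frac{1}{262} + 93\right)} = \frac{1}{510 + \frac{24365}{262}} = \frac{1}{\frac{157985}{262}} = \frac{262}{157985} \approx 0.0016584$)
$S{\left(-6 \right)} w = 0 \cdot \frac{262}{157985} = 0$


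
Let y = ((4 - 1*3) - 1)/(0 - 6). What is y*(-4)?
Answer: 0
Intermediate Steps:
y = 0 (y = ((4 - 3) - 1)/(-6) = (1 - 1)*(-⅙) = 0*(-⅙) = 0)
y*(-4) = 0*(-4) = 0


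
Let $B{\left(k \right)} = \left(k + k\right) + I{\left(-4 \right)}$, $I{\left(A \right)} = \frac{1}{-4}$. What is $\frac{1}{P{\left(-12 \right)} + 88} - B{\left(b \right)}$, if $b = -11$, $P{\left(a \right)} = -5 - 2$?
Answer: $\frac{7213}{324} \approx 22.262$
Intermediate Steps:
$P{\left(a \right)} = -7$
$I{\left(A \right)} = - \frac{1}{4}$
$B{\left(k \right)} = - \frac{1}{4} + 2 k$ ($B{\left(k \right)} = \left(k + k\right) - \frac{1}{4} = 2 k - \frac{1}{4} = - \frac{1}{4} + 2 k$)
$\frac{1}{P{\left(-12 \right)} + 88} - B{\left(b \right)} = \frac{1}{-7 + 88} - \left(- \frac{1}{4} + 2 \left(-11\right)\right) = \frac{1}{81} - \left(- \frac{1}{4} - 22\right) = \frac{1}{81} - - \frac{89}{4} = \frac{1}{81} + \frac{89}{4} = \frac{7213}{324}$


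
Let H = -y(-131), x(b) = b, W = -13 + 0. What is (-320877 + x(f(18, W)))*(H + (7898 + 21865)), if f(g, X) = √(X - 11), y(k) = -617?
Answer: -9748243260 + 60760*I*√6 ≈ -9.7483e+9 + 1.4883e+5*I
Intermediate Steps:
W = -13
f(g, X) = √(-11 + X)
H = 617 (H = -1*(-617) = 617)
(-320877 + x(f(18, W)))*(H + (7898 + 21865)) = (-320877 + √(-11 - 13))*(617 + (7898 + 21865)) = (-320877 + √(-24))*(617 + 29763) = (-320877 + 2*I*√6)*30380 = -9748243260 + 60760*I*√6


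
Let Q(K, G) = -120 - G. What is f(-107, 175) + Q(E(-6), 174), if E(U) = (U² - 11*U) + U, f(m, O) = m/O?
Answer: -51557/175 ≈ -294.61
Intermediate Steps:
E(U) = U² - 10*U
f(-107, 175) + Q(E(-6), 174) = -107/175 + (-120 - 1*174) = -107*1/175 + (-120 - 174) = -107/175 - 294 = -51557/175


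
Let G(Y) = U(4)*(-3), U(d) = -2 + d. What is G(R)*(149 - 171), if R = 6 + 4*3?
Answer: 132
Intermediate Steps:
R = 18 (R = 6 + 12 = 18)
G(Y) = -6 (G(Y) = (-2 + 4)*(-3) = 2*(-3) = -6)
G(R)*(149 - 171) = -6*(149 - 171) = -6*(-22) = 132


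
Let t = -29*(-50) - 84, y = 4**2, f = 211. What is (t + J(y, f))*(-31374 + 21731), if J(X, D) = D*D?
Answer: -442488341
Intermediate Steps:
y = 16
J(X, D) = D**2
t = 1366 (t = 1450 - 84 = 1366)
(t + J(y, f))*(-31374 + 21731) = (1366 + 211**2)*(-31374 + 21731) = (1366 + 44521)*(-9643) = 45887*(-9643) = -442488341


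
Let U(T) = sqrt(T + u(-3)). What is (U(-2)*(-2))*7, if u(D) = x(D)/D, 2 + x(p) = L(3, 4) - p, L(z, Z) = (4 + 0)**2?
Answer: -14*I*sqrt(69)/3 ≈ -38.764*I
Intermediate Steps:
L(z, Z) = 16 (L(z, Z) = 4**2 = 16)
x(p) = 14 - p (x(p) = -2 + (16 - p) = 14 - p)
u(D) = (14 - D)/D
U(T) = sqrt(-17/3 + T) (U(T) = sqrt(T + (14 - 1*(-3))/(-3)) = sqrt(T - (14 + 3)/3) = sqrt(T - 1/3*17) = sqrt(T - 17/3) = sqrt(-17/3 + T))
(U(-2)*(-2))*7 = ((sqrt(-51 + 9*(-2))/3)*(-2))*7 = ((sqrt(-51 - 18)/3)*(-2))*7 = ((sqrt(-69)/3)*(-2))*7 = (((I*sqrt(69))/3)*(-2))*7 = ((I*sqrt(69)/3)*(-2))*7 = -2*I*sqrt(69)/3*7 = -14*I*sqrt(69)/3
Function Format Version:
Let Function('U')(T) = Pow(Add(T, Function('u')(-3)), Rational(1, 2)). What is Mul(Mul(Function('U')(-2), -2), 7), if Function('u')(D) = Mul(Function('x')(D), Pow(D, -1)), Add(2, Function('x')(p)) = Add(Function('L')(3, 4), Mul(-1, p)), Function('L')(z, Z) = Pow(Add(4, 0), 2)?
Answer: Mul(Rational(-14, 3), I, Pow(69, Rational(1, 2))) ≈ Mul(-38.764, I)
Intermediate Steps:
Function('L')(z, Z) = 16 (Function('L')(z, Z) = Pow(4, 2) = 16)
Function('x')(p) = Add(14, Mul(-1, p)) (Function('x')(p) = Add(-2, Add(16, Mul(-1, p))) = Add(14, Mul(-1, p)))
Function('u')(D) = Mul(Pow(D, -1), Add(14, Mul(-1, D))) (Function('u')(D) = Mul(Add(14, Mul(-1, D)), Pow(D, -1)) = Mul(Pow(D, -1), Add(14, Mul(-1, D))))
Function('U')(T) = Pow(Add(Rational(-17, 3), T), Rational(1, 2)) (Function('U')(T) = Pow(Add(T, Mul(Pow(-3, -1), Add(14, Mul(-1, -3)))), Rational(1, 2)) = Pow(Add(T, Mul(Rational(-1, 3), Add(14, 3))), Rational(1, 2)) = Pow(Add(T, Mul(Rational(-1, 3), 17)), Rational(1, 2)) = Pow(Add(T, Rational(-17, 3)), Rational(1, 2)) = Pow(Add(Rational(-17, 3), T), Rational(1, 2)))
Mul(Mul(Function('U')(-2), -2), 7) = Mul(Mul(Mul(Rational(1, 3), Pow(Add(-51, Mul(9, -2)), Rational(1, 2))), -2), 7) = Mul(Mul(Mul(Rational(1, 3), Pow(Add(-51, -18), Rational(1, 2))), -2), 7) = Mul(Mul(Mul(Rational(1, 3), Pow(-69, Rational(1, 2))), -2), 7) = Mul(Mul(Mul(Rational(1, 3), Mul(I, Pow(69, Rational(1, 2)))), -2), 7) = Mul(Mul(Mul(Rational(1, 3), I, Pow(69, Rational(1, 2))), -2), 7) = Mul(Mul(Rational(-2, 3), I, Pow(69, Rational(1, 2))), 7) = Mul(Rational(-14, 3), I, Pow(69, Rational(1, 2)))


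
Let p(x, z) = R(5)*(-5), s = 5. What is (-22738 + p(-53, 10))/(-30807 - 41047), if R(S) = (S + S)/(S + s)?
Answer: 22743/71854 ≈ 0.31652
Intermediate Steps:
R(S) = 2*S/(5 + S) (R(S) = (S + S)/(S + 5) = (2*S)/(5 + S) = 2*S/(5 + S))
p(x, z) = -5 (p(x, z) = (2*5/(5 + 5))*(-5) = (2*5/10)*(-5) = (2*5*(⅒))*(-5) = 1*(-5) = -5)
(-22738 + p(-53, 10))/(-30807 - 41047) = (-22738 - 5)/(-30807 - 41047) = -22743/(-71854) = -22743*(-1/71854) = 22743/71854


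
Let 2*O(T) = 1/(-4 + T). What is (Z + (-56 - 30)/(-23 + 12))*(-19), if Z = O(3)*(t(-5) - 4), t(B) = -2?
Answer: -2261/11 ≈ -205.55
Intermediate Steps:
O(T) = 1/(2*(-4 + T))
Z = 3 (Z = (1/(2*(-4 + 3)))*(-2 - 4) = ((1/2)/(-1))*(-6) = ((1/2)*(-1))*(-6) = -1/2*(-6) = 3)
(Z + (-56 - 30)/(-23 + 12))*(-19) = (3 + (-56 - 30)/(-23 + 12))*(-19) = (3 - 86/(-11))*(-19) = (3 - 86*(-1/11))*(-19) = (3 + 86/11)*(-19) = (119/11)*(-19) = -2261/11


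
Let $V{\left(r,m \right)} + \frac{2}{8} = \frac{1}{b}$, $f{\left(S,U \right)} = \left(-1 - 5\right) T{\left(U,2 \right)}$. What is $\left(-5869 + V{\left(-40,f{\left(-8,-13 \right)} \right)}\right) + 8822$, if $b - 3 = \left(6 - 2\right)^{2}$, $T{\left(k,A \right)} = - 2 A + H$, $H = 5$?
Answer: $\frac{224413}{76} \approx 2952.8$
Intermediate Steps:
$T{\left(k,A \right)} = 5 - 2 A$ ($T{\left(k,A \right)} = - 2 A + 5 = 5 - 2 A$)
$b = 19$ ($b = 3 + \left(6 - 2\right)^{2} = 3 + 4^{2} = 3 + 16 = 19$)
$f{\left(S,U \right)} = -6$ ($f{\left(S,U \right)} = \left(-1 - 5\right) \left(5 - 4\right) = - 6 \left(5 - 4\right) = \left(-6\right) 1 = -6$)
$V{\left(r,m \right)} = - \frac{15}{76}$ ($V{\left(r,m \right)} = - \frac{1}{4} + \frac{1}{19} = - \frac{15}{76}$)
$\left(-5869 + V{\left(-40,f{\left(-8,-13 \right)} \right)}\right) + 8822 = \left(-5869 - \frac{15}{76}\right) + 8822 = - \frac{446059}{76} + 8822 = \frac{224413}{76}$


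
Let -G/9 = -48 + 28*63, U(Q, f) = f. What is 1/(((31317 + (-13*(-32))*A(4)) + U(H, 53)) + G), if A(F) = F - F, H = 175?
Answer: 1/15926 ≈ 6.2790e-5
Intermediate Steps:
A(F) = 0
G = -15444 (G = -9*(-48 + 28*63) = -9*(-48 + 1764) = -9*1716 = -15444)
1/(((31317 + (-13*(-32))*A(4)) + U(H, 53)) + G) = 1/(((31317 - 13*(-32)*0) + 53) - 15444) = 1/(((31317 + 416*0) + 53) - 15444) = 1/(((31317 + 0) + 53) - 15444) = 1/((31317 + 53) - 15444) = 1/(31370 - 15444) = 1/15926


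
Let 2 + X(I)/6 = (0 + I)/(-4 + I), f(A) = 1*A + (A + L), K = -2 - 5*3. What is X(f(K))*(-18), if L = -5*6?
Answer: 1944/17 ≈ 114.35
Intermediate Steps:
L = -30
K = -17 (K = -2 - 15 = -17)
f(A) = -30 + 2*A (f(A) = 1*A + (A - 30) = A + (-30 + A) = -30 + 2*A)
X(I) = -12 + 6*I/(-4 + I) (X(I) = -12 + 6*((0 + I)/(-4 + I)) = -12 + 6*(I/(-4 + I)) = -12 + 6*I/(-4 + I))
X(f(K))*(-18) = (6*(8 - (-30 + 2*(-17)))/(-4 + (-30 + 2*(-17))))*(-18) = (6*(8 - (-30 - 34))/(-4 + (-30 - 34)))*(-18) = (6*(8 - 1*(-64))/(-4 - 64))*(-18) = (6*(8 + 64)/(-68))*(-18) = (6*(-1/68)*72)*(-18) = -108/17*(-18) = 1944/17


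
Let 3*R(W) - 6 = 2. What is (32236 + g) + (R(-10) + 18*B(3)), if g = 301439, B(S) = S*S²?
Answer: 1002491/3 ≈ 3.3416e+5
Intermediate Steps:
B(S) = S³
R(W) = 8/3 (R(W) = 2 + (⅓)*2 = 2 + ⅔ = 8/3)
(32236 + g) + (R(-10) + 18*B(3)) = (32236 + 301439) + (8/3 + 18*3³) = 333675 + (8/3 + 18*27) = 333675 + (8/3 + 486) = 333675 + 1466/3 = 1002491/3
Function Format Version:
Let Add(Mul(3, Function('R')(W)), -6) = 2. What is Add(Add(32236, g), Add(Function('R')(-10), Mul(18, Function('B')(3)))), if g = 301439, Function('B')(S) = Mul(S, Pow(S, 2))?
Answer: Rational(1002491, 3) ≈ 3.3416e+5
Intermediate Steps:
Function('B')(S) = Pow(S, 3)
Function('R')(W) = Rational(8, 3) (Function('R')(W) = Add(2, Mul(Rational(1, 3), 2)) = Add(2, Rational(2, 3)) = Rational(8, 3))
Add(Add(32236, g), Add(Function('R')(-10), Mul(18, Function('B')(3)))) = Add(Add(32236, 301439), Add(Rational(8, 3), Mul(18, Pow(3, 3)))) = Add(333675, Add(Rational(8, 3), Mul(18, 27))) = Add(333675, Add(Rational(8, 3), 486)) = Add(333675, Rational(1466, 3)) = Rational(1002491, 3)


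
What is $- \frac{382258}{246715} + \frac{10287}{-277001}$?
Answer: $- \frac{5706516077}{3596857985} \approx -1.5865$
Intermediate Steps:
$- \frac{382258}{246715} + \frac{10287}{-277001} = \left(-382258\right) \frac{1}{246715} + 10287 \left(- \frac{1}{277001}\right) = - \frac{382258}{246715} - \frac{10287}{277001} = - \frac{5706516077}{3596857985}$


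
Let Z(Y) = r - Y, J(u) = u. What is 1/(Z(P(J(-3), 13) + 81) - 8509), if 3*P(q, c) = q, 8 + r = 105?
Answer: -1/8492 ≈ -0.00011776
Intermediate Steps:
r = 97 (r = -8 + 105 = 97)
P(q, c) = q/3
Z(Y) = 97 - Y
1/(Z(P(J(-3), 13) + 81) - 8509) = 1/((97 - ((1/3)*(-3) + 81)) - 8509) = 1/((97 - (-1 + 81)) - 8509) = 1/((97 - 1*80) - 8509) = 1/((97 - 80) - 8509) = 1/(17 - 8509) = 1/(-8492) = -1/8492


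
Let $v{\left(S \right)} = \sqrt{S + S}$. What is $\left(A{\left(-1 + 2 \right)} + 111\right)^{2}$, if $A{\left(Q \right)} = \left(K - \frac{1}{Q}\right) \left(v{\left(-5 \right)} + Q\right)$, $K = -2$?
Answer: $11574 - 648 i \sqrt{10} \approx 11574.0 - 2049.2 i$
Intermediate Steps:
$v{\left(S \right)} = \sqrt{2} \sqrt{S}$ ($v{\left(S \right)} = \sqrt{2 S} = \sqrt{2} \sqrt{S}$)
$A{\left(Q \right)} = \left(-2 - \frac{1}{Q}\right) \left(Q + i \sqrt{10}\right)$ ($A{\left(Q \right)} = \left(-2 - \frac{1}{Q}\right) \left(\sqrt{2} \sqrt{-5} + Q\right) = \left(-2 - \frac{1}{Q}\right) \left(\sqrt{2} i \sqrt{5} + Q\right) = \left(-2 - \frac{1}{Q}\right) \left(i \sqrt{10} + Q\right) = \left(-2 - \frac{1}{Q}\right) \left(Q + i \sqrt{10}\right)$)
$\left(A{\left(-1 + 2 \right)} + 111\right)^{2} = \left(\left(-1 - 2 \left(-1 + 2\right) - 2 i \sqrt{10} - \frac{i \sqrt{10}}{-1 + 2}\right) + 111\right)^{2} = \left(\left(-1 - 2 - 2 i \sqrt{10} - \frac{i \sqrt{10}}{1}\right) + 111\right)^{2} = \left(\left(-1 - 2 - 2 i \sqrt{10} - i \sqrt{10} \cdot 1\right) + 111\right)^{2} = \left(\left(-1 - 2 - 2 i \sqrt{10} - i \sqrt{10}\right) + 111\right)^{2} = \left(\left(-3 - 3 i \sqrt{10}\right) + 111\right)^{2} = \left(108 - 3 i \sqrt{10}\right)^{2}$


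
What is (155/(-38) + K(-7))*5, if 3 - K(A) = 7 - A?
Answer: -2865/38 ≈ -75.395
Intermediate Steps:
K(A) = -4 + A (K(A) = 3 - (7 - A) = 3 + (-7 + A) = -4 + A)
(155/(-38) + K(-7))*5 = (155/(-38) + (-4 - 7))*5 = (155*(-1/38) - 11)*5 = (-155/38 - 11)*5 = -573/38*5 = -2865/38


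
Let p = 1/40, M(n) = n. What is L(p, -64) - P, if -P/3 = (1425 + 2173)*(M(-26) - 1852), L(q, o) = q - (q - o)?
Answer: -20271196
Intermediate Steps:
p = 1/40 ≈ 0.025000
L(q, o) = o (L(q, o) = q + (o - q) = o)
P = 20271132 (P = -3*(1425 + 2173)*(-26 - 1852) = -10794*(-1878) = -3*(-6757044) = 20271132)
L(p, -64) - P = -64 - 1*20271132 = -64 - 20271132 = -20271196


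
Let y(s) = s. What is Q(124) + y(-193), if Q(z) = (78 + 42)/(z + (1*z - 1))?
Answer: -47551/247 ≈ -192.51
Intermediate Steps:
Q(z) = 120/(-1 + 2*z) (Q(z) = 120/(z + (z - 1)) = 120/(z + (-1 + z)) = 120/(-1 + 2*z))
Q(124) + y(-193) = 120/(-1 + 2*124) - 193 = 120/(-1 + 248) - 193 = 120/247 - 193 = -47551/247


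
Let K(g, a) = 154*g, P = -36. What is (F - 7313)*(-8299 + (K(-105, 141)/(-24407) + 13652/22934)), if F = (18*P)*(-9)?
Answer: 3439372468781379/279875069 ≈ 1.2289e+7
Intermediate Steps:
F = 5832 (F = (18*(-36))*(-9) = -648*(-9) = 5832)
(F - 7313)*(-8299 + (K(-105, 141)/(-24407) + 13652/22934)) = (5832 - 7313)*(-8299 + ((154*(-105))/(-24407) + 13652/22934)) = -1481*(-8299 + (-16170*(-1/24407) + 13652*(1/22934))) = -1481*(-8299 + (16170/24407 + 6826/11467)) = -1481*(-8299 + 352023572/279875069) = -1481*(-2322331174059/279875069) = 3439372468781379/279875069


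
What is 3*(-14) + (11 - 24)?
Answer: -55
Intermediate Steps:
3*(-14) + (11 - 24) = -42 - 13 = -55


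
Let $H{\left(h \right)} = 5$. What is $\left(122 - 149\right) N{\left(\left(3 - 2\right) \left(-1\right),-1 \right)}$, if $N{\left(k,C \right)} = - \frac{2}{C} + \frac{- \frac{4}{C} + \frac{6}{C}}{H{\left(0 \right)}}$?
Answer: $- \frac{216}{5} \approx -43.2$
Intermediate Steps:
$N{\left(k,C \right)} = - \frac{8}{5 C}$ ($N{\left(k,C \right)} = - \frac{2}{C} + \frac{- \frac{4}{C} + \frac{6}{C}}{5} = - \frac{2}{C} + \frac{2}{C} \frac{1}{5} = - \frac{2}{C} + \frac{2}{5 C} = - \frac{8}{5 C}$)
$\left(122 - 149\right) N{\left(\left(3 - 2\right) \left(-1\right),-1 \right)} = \left(122 - 149\right) \left(- \frac{8}{5 \left(-1\right)}\right) = - 27 \left(\left(- \frac{8}{5}\right) \left(-1\right)\right) = \left(-27\right) \frac{8}{5} = - \frac{216}{5}$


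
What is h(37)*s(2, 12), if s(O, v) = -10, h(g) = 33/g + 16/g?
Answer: -490/37 ≈ -13.243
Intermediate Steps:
h(g) = 49/g
h(37)*s(2, 12) = (49/37)*(-10) = -490/37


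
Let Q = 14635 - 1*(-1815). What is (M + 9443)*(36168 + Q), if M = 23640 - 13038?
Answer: 1054727810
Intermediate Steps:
Q = 16450 (Q = 14635 + 1815 = 16450)
M = 10602
(M + 9443)*(36168 + Q) = (10602 + 9443)*(36168 + 16450) = 20045*52618 = 1054727810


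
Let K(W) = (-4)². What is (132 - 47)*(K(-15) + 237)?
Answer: 21505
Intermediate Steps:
K(W) = 16
(132 - 47)*(K(-15) + 237) = (132 - 47)*(16 + 237) = 85*253 = 21505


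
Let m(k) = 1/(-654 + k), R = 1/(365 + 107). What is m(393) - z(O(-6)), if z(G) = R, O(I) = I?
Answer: -733/123192 ≈ -0.0059501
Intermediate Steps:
R = 1/472 ≈ 0.0021186
z(G) = 1/472
m(393) - z(O(-6)) = 1/(-654 + 393) - 1*1/472 = 1/(-261) - 1/472 = -1/261 - 1/472 = -733/123192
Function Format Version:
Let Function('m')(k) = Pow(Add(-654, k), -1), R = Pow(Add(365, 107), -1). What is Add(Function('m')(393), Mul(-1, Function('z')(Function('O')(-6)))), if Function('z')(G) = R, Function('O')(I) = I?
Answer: Rational(-733, 123192) ≈ -0.0059501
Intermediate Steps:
R = Rational(1, 472) (R = Pow(472, -1) = Rational(1, 472) ≈ 0.0021186)
Function('z')(G) = Rational(1, 472)
Add(Function('m')(393), Mul(-1, Function('z')(Function('O')(-6)))) = Add(Pow(Add(-654, 393), -1), Mul(-1, Rational(1, 472))) = Add(Pow(-261, -1), Rational(-1, 472)) = Add(Rational(-1, 261), Rational(-1, 472)) = Rational(-733, 123192)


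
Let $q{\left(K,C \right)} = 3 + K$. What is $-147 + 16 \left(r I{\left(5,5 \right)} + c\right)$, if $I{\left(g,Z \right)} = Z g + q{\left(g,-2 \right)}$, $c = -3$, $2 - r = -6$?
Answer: $4029$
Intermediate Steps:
$r = 8$ ($r = 2 - -6 = 2 + 6 = 8$)
$I{\left(g,Z \right)} = 3 + g + Z g$ ($I{\left(g,Z \right)} = Z g + \left(3 + g\right) = 3 + g + Z g$)
$-147 + 16 \left(r I{\left(5,5 \right)} + c\right) = -147 + 16 \left(8 \left(3 + 5 + 5 \cdot 5\right) - 3\right) = -147 + 16 \left(8 \left(3 + 5 + 25\right) - 3\right) = -147 + 16 \left(8 \cdot 33 - 3\right) = -147 + 16 \left(264 - 3\right) = -147 + 16 \cdot 261 = -147 + 4176 = 4029$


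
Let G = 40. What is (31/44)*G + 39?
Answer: 739/11 ≈ 67.182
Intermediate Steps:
(31/44)*G + 39 = (31/44)*40 + 39 = 310/11 + 39 = 739/11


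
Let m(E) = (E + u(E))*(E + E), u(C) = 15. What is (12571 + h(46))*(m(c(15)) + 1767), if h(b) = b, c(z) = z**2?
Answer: 1384930239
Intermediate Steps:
m(E) = 2*E*(15 + E) (m(E) = (E + 15)*(E + E) = (15 + E)*(2*E) = 2*E*(15 + E))
(12571 + h(46))*(m(c(15)) + 1767) = (12571 + 46)*(2*15**2*(15 + 15**2) + 1767) = 12617*(2*225*(15 + 225) + 1767) = 12617*(2*225*240 + 1767) = 12617*(108000 + 1767) = 12617*109767 = 1384930239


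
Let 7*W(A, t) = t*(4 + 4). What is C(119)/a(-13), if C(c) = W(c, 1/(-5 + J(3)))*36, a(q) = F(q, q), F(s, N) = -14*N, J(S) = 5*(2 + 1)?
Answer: 72/3185 ≈ 0.022606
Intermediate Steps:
J(S) = 15 (J(S) = 5*3 = 15)
a(q) = -14*q
W(A, t) = 8*t/7 (W(A, t) = (t*(4 + 4))/7 = (t*8)/7 = (8*t)/7 = 8*t/7)
C(c) = 144/35 (C(c) = (8/(7*(-5 + 15)))*36 = ((8/7)/10)*36 = ((8/7)*(⅒))*36 = (4/35)*36 = 144/35)
C(119)/a(-13) = 144/(35*((-14*(-13)))) = (144/35)/182 = (144/35)*(1/182) = 72/3185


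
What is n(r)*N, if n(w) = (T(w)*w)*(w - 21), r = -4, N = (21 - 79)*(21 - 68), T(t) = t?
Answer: -1090400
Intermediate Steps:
N = 2726 (N = -58*(-47) = 2726)
n(w) = w²*(-21 + w) (n(w) = (w*w)*(w - 21) = w²*(-21 + w))
n(r)*N = ((-4)²*(-21 - 4))*2726 = (16*(-25))*2726 = -400*2726 = -1090400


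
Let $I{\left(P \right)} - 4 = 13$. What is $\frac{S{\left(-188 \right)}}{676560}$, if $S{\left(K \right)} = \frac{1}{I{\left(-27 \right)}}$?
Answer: $\frac{1}{11501520} \approx 8.6945 \cdot 10^{-8}$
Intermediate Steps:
$I{\left(P \right)} = 17$ ($I{\left(P \right)} = 4 + 13 = 17$)
$S{\left(K \right)} = \frac{1}{17}$
$\frac{S{\left(-188 \right)}}{676560} = \frac{1}{17 \cdot 676560} = \frac{1}{17} \cdot \frac{1}{676560} = \frac{1}{11501520}$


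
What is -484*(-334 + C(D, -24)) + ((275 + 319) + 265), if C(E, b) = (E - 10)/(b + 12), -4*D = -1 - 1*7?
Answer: 486577/3 ≈ 1.6219e+5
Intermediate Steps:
D = 2 (D = -(-1 - 1*7)/4 = -(-1 - 7)/4 = -¼*(-8) = 2)
C(E, b) = (-10 + E)/(12 + b)
-484*(-334 + C(D, -24)) + ((275 + 319) + 265) = -484*(-334 + (-10 + 2)/(12 - 24)) + ((275 + 319) + 265) = -484*(-334 - 8/(-12)) + (594 + 265) = -484*(-334 - 1/12*(-8)) + 859 = -484*(-334 + ⅔) + 859 = -484*(-1000/3) + 859 = 484000/3 + 859 = 486577/3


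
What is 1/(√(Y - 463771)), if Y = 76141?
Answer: -I*√43070/129210 ≈ -0.0016062*I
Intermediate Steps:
1/(√(Y - 463771)) = 1/(√(76141 - 463771)) = 1/(√(-387630)) = 1/(3*I*√43070) = -I*√43070/129210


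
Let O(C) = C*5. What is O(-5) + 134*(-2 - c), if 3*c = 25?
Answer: -4229/3 ≈ -1409.7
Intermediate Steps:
c = 25/3 (c = (⅓)*25 = 25/3 ≈ 8.3333)
O(C) = 5*C
O(-5) + 134*(-2 - c) = 5*(-5) + 134*(-2 - 1*25/3) = -25 + 134*(-2 - 25/3) = -25 + 134*(-31/3) = -25 - 4154/3 = -4229/3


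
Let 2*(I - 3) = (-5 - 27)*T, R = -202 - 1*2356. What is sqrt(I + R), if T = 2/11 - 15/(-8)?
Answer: 3*I*sqrt(34793)/11 ≈ 50.872*I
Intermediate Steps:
T = 181/88 (T = 2*(1/11) - 15*(-1/8) = 2/11 + 15/8 = 181/88 ≈ 2.0568)
R = -2558 (R = -202 - 2356 = -2558)
I = -329/11 (I = 3 + ((-5 - 27)*(181/88))/2 = 3 + (-32*181/88)/2 = 3 + (1/2)*(-724/11) = 3 - 362/11 = -329/11 ≈ -29.909)
sqrt(I + R) = sqrt(-329/11 - 2558) = sqrt(-28467/11) = 3*I*sqrt(34793)/11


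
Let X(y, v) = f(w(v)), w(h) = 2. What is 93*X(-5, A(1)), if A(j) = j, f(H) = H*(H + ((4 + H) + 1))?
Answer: 1674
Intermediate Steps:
f(H) = H*(5 + 2*H) (f(H) = H*(H + (5 + H)) = H*(5 + 2*H))
X(y, v) = 18 (X(y, v) = 2*(5 + 2*2) = 2*(5 + 4) = 2*9 = 18)
93*X(-5, A(1)) = 93*18 = 1674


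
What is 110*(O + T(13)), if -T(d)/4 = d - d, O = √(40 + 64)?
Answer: 220*√26 ≈ 1121.8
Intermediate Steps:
O = 2*√26 (O = √104 = 2*√26 ≈ 10.198)
T(d) = 0 (T(d) = -4*(d - d) = -4*0 = 0)
110*(O + T(13)) = 110*(2*√26 + 0) = 110*(2*√26) = 220*√26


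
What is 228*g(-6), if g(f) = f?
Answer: -1368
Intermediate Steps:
228*g(-6) = 228*(-6) = -1368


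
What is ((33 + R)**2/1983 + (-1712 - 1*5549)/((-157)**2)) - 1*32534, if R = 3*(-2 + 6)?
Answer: -530064265572/16292989 ≈ -32533.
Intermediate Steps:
R = 12 (R = 3*4 = 12)
((33 + R)**2/1983 + (-1712 - 1*5549)/((-157)**2)) - 1*32534 = ((33 + 12)**2/1983 + (-1712 - 1*5549)/((-157)**2)) - 1*32534 = (45**2*(1/1983) + (-1712 - 5549)/24649) - 32534 = (2025*(1/1983) - 7261*1/24649) - 32534 = (675/661 - 7261/24649) - 32534 = 11838554/16292989 - 32534 = -530064265572/16292989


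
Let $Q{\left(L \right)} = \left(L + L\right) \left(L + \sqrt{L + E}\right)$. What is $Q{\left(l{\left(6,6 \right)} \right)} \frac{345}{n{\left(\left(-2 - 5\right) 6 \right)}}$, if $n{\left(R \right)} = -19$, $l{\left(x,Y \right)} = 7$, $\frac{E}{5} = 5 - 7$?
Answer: $- \frac{33810}{19} - \frac{4830 i \sqrt{3}}{19} \approx -1779.5 - 440.31 i$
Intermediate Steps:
$E = -10$ ($E = 5 \left(5 - 7\right) = 5 \left(-2\right) = -10$)
$Q{\left(L \right)} = 2 L \left(L + \sqrt{-10 + L}\right)$ ($Q{\left(L \right)} = \left(L + L\right) \left(L + \sqrt{L - 10}\right) = 2 L \left(L + \sqrt{-10 + L}\right)$)
$Q{\left(l{\left(6,6 \right)} \right)} \frac{345}{n{\left(\left(-2 - 5\right) 6 \right)}} = 2 \cdot 7 \left(7 + \sqrt{-10 + 7}\right) \frac{345}{-19} = 2 \cdot 7 \left(7 + \sqrt{-3}\right) 345 \left(- \frac{1}{19}\right) = 2 \cdot 7 \left(7 + i \sqrt{3}\right) \left(- \frac{345}{19}\right) = \left(98 + 14 i \sqrt{3}\right) \left(- \frac{345}{19}\right) = - \frac{33810}{19} - \frac{4830 i \sqrt{3}}{19}$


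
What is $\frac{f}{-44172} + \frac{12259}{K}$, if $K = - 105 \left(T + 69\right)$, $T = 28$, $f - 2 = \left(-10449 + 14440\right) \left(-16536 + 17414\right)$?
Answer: $- \frac{3019230254}{37490985} \approx -80.532$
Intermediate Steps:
$f = 3504100$ ($f = 2 + \left(-10449 + 14440\right) \left(-16536 + 17414\right) = 2 + 3991 \cdot 878 = 2 + 3504098 = 3504100$)
$K = -10185$ ($K = - 105 \left(28 + 69\right) = \left(-105\right) 97 = -10185$)
$\frac{f}{-44172} + \frac{12259}{K} = \frac{3504100}{-44172} + \frac{12259}{-10185} = 3504100 \left(- \frac{1}{44172}\right) + 12259 \left(- \frac{1}{10185}\right) = - \frac{876025}{11043} - \frac{12259}{10185} = - \frac{3019230254}{37490985}$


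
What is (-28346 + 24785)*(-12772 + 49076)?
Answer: -129278544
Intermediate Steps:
(-28346 + 24785)*(-12772 + 49076) = -3561*36304 = -129278544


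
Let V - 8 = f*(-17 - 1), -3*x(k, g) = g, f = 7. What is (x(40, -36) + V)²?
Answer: 11236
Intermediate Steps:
x(k, g) = -g/3
V = -118 (V = 8 + 7*(-17 - 1) = 8 + 7*(-18) = 8 - 126 = -118)
(x(40, -36) + V)² = (-⅓*(-36) - 118)² = (12 - 118)² = (-106)² = 11236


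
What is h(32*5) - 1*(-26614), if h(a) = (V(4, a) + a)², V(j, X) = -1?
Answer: 51895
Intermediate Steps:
h(a) = (-1 + a)²
h(32*5) - 1*(-26614) = (-1 + 32*5)² - 1*(-26614) = (-1 + 160)² + 26614 = 159² + 26614 = 25281 + 26614 = 51895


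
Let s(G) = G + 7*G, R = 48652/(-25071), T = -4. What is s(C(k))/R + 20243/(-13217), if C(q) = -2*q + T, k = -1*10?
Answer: -10849844633/160758371 ≈ -67.492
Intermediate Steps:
k = -10
R = -48652/25071 (R = 48652*(-1/25071) = -48652/25071 ≈ -1.9406)
C(q) = -4 - 2*q (C(q) = -2*q - 4 = -4 - 2*q)
s(G) = 8*G
s(C(k))/R + 20243/(-13217) = (8*(-4 - 2*(-10)))/(-48652/25071) + 20243/(-13217) = (8*(-4 + 20))*(-25071/48652) + 20243*(-1/13217) = (8*16)*(-25071/48652) - 20243/13217 = 128*(-25071/48652) - 20243/13217 = -802272/12163 - 20243/13217 = -10849844633/160758371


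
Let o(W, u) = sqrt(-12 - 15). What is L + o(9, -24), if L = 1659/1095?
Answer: 553/365 + 3*I*sqrt(3) ≈ 1.5151 + 5.1962*I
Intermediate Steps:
L = 553/365 (L = 1659*(1/1095) = 553/365 ≈ 1.5151)
o(W, u) = 3*I*sqrt(3) (o(W, u) = sqrt(-27) = 3*I*sqrt(3))
L + o(9, -24) = 553/365 + 3*I*sqrt(3)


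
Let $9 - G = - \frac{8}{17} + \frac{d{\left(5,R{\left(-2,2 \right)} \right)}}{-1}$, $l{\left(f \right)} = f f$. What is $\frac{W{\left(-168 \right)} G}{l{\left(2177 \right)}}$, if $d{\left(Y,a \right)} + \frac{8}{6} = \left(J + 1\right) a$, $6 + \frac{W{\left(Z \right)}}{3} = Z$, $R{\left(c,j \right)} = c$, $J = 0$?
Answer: $- \frac{54462}{80568593} \approx -0.00067597$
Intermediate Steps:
$l{\left(f \right)} = f^{2}$
$W{\left(Z \right)} = -18 + 3 Z$
$d{\left(Y,a \right)} = - \frac{4}{3} + a$ ($d{\left(Y,a \right)} = - \frac{4}{3} + \left(0 + 1\right) a = - \frac{4}{3} + 1 a = - \frac{4}{3} + a$)
$G = \frac{313}{51}$ ($G = 9 - \left(- \frac{8}{17} + \frac{- \frac{4}{3} - 2}{-1}\right) = 9 - \left(\left(-8\right) \frac{1}{17} - - \frac{10}{3}\right) = 9 - \left(- \frac{8}{17} + \frac{10}{3}\right) = 9 - \frac{146}{51} = \frac{313}{51} \approx 6.1373$)
$\frac{W{\left(-168 \right)} G}{l{\left(2177 \right)}} = \frac{\left(-18 + 3 \left(-168\right)\right) \frac{313}{51}}{2177^{2}} = \frac{\left(-18 - 504\right) \frac{313}{51}}{4739329} = \left(-522\right) \frac{313}{51} \cdot \frac{1}{4739329} = \left(- \frac{54462}{17}\right) \frac{1}{4739329} = - \frac{54462}{80568593}$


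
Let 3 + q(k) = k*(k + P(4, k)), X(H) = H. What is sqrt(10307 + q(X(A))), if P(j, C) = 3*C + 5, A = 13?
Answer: 47*sqrt(5) ≈ 105.10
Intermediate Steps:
P(j, C) = 5 + 3*C
q(k) = -3 + k*(5 + 4*k) (q(k) = -3 + k*(k + (5 + 3*k)) = -3 + k*(5 + 4*k))
sqrt(10307 + q(X(A))) = sqrt(10307 + (-3 + 4*13**2 + 5*13)) = sqrt(10307 + (-3 + 4*169 + 65)) = sqrt(10307 + (-3 + 676 + 65)) = sqrt(10307 + 738) = sqrt(11045) = 47*sqrt(5)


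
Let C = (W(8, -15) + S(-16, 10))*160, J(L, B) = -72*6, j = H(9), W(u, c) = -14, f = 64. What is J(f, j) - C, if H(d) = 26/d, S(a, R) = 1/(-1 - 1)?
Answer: 1888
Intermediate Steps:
S(a, R) = -½ (S(a, R) = 1/(-2) = -½)
j = 26/9 ≈ 2.8889
J(L, B) = -432
C = -2320 (C = (-14 - ½)*160 = -29/2*160 = -2320)
J(f, j) - C = -432 - 1*(-2320) = -432 + 2320 = 1888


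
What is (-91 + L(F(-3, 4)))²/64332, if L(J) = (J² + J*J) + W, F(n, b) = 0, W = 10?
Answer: 729/7148 ≈ 0.10199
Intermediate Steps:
L(J) = 10 + 2*J² (L(J) = (J² + J*J) + 10 = (J² + J²) + 10 = 2*J² + 10 = 10 + 2*J²)
(-91 + L(F(-3, 4)))²/64332 = (-91 + (10 + 2*0²))²/64332 = (-91 + (10 + 2*0))²*(1/64332) = (-91 + (10 + 0))²*(1/64332) = (-91 + 10)²*(1/64332) = (-81)²*(1/64332) = 6561*(1/64332) = 729/7148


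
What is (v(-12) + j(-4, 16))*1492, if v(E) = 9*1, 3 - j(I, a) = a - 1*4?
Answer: 0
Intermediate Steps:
j(I, a) = 7 - a (j(I, a) = 3 - (a - 1*4) = 3 - (a - 4) = 3 - (-4 + a) = 3 + (4 - a) = 7 - a)
v(E) = 9
(v(-12) + j(-4, 16))*1492 = (9 + (7 - 1*16))*1492 = (9 + (7 - 16))*1492 = (9 - 9)*1492 = 0*1492 = 0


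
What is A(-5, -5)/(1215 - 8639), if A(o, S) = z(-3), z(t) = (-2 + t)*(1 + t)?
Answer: -5/3712 ≈ -0.0013470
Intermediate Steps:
z(t) = (1 + t)*(-2 + t)
A(o, S) = 10 (A(o, S) = -2 + (-3)² - 1*(-3) = -2 + 9 + 3 = 10)
A(-5, -5)/(1215 - 8639) = 10/(1215 - 8639) = 10/(-7424) = 10*(-1/7424) = -5/3712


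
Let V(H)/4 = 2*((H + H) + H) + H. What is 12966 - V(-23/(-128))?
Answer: 414751/32 ≈ 12961.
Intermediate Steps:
V(H) = 28*H (V(H) = 4*(2*((H + H) + H) + H) = 4*(2*(2*H + H) + H) = 4*(2*(3*H) + H) = 4*(6*H + H) = 4*(7*H) = 28*H)
12966 - V(-23/(-128)) = 12966 - 28*(-23/(-128)) = 12966 - 28*(-23*(-1/128)) = 12966 - 28*23/128 = 12966 - 1*161/32 = 12966 - 161/32 = 414751/32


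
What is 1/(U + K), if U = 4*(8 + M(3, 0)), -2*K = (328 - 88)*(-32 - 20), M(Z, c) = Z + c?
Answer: 1/6284 ≈ 0.00015913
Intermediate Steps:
K = 6240 (K = -(328 - 88)*(-32 - 20)/2 = -120*(-52) = -1/2*(-12480) = 6240)
U = 44 (U = 4*(8 + (3 + 0)) = 4*(8 + 3) = 4*11 = 44)
1/(U + K) = 1/(44 + 6240) = 1/6284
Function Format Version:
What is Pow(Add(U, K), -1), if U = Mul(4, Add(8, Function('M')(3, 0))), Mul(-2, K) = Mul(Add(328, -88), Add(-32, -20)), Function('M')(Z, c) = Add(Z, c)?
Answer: Rational(1, 6284) ≈ 0.00015913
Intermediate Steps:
K = 6240 (K = Mul(Rational(-1, 2), Mul(Add(328, -88), Add(-32, -20))) = Mul(Rational(-1, 2), Mul(240, -52)) = Mul(Rational(-1, 2), -12480) = 6240)
U = 44 (U = Mul(4, Add(8, Add(3, 0))) = Mul(4, Add(8, 3)) = Mul(4, 11) = 44)
Pow(Add(U, K), -1) = Pow(Add(44, 6240), -1) = Pow(6284, -1) = Rational(1, 6284)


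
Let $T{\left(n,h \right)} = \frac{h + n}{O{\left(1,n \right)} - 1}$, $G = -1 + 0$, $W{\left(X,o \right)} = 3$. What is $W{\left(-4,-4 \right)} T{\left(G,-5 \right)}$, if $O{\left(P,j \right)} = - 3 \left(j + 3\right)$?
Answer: $\frac{18}{7} \approx 2.5714$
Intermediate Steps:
$G = -1$
$O{\left(P,j \right)} = -9 - 3 j$ ($O{\left(P,j \right)} = - 3 \left(3 + j\right) = -9 - 3 j$)
$T{\left(n,h \right)} = \frac{h + n}{-10 - 3 n}$ ($T{\left(n,h \right)} = \frac{h + n}{\left(-9 - 3 n\right) - 1} = \frac{h + n}{-10 - 3 n}$)
$W{\left(-4,-4 \right)} T{\left(G,-5 \right)} = 3 \frac{\left(-1\right) \left(-5\right) - -1}{10 + 3 \left(-1\right)} = 3 \frac{5 + 1}{10 - 3} = 3 \cdot \frac{1}{7} \cdot 6 = 3 \cdot \frac{6}{7} = \frac{18}{7}$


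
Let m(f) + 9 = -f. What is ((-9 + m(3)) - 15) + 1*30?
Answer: -6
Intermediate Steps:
m(f) = -9 - f
((-9 + m(3)) - 15) + 1*30 = ((-9 + (-9 - 1*3)) - 15) + 1*30 = ((-9 + (-9 - 3)) - 15) + 30 = ((-9 - 12) - 15) + 30 = (-21 - 15) + 30 = -36 + 30 = -6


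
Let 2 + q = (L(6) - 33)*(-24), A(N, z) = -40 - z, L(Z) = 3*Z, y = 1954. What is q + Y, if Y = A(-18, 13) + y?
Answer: 2259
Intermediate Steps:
q = 358 (q = -2 + (3*6 - 33)*(-24) = -2 + (18 - 33)*(-24) = -2 - 15*(-24) = -2 + 360 = 358)
Y = 1901 (Y = (-40 - 1*13) + 1954 = (-40 - 13) + 1954 = -53 + 1954 = 1901)
q + Y = 358 + 1901 = 2259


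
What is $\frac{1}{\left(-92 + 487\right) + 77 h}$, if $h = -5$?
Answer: $\frac{1}{10} \approx 0.1$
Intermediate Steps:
$\frac{1}{\left(-92 + 487\right) + 77 h} = \frac{1}{\left(-92 + 487\right) + 77 \left(-5\right)} = \frac{1}{395 - 385} = \frac{1}{10}$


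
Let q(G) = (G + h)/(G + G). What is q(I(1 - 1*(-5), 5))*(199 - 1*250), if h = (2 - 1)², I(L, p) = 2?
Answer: -153/4 ≈ -38.250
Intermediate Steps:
h = 1 (h = 1² = 1)
q(G) = (1 + G)/(2*G) (q(G) = (G + 1)/(G + G) = (1 + G)/((2*G)) = (1 + G)*(1/(2*G)) = (1 + G)/(2*G))
q(I(1 - 1*(-5), 5))*(199 - 1*250) = ((½)*(1 + 2)/2)*(199 - 1*250) = ((½)*(½)*3)*(199 - 250) = (¾)*(-51) = -153/4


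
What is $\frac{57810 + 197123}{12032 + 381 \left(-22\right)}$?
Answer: $\frac{254933}{3650} \approx 69.845$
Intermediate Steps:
$\frac{57810 + 197123}{12032 + 381 \left(-22\right)} = \frac{254933}{12032 - 8382} = \frac{254933}{3650}$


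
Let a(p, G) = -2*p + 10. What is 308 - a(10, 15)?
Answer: 318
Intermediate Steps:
a(p, G) = 10 - 2*p
308 - a(10, 15) = 308 - (10 - 2*10) = 308 - (10 - 20) = 308 - 1*(-10) = 308 + 10 = 318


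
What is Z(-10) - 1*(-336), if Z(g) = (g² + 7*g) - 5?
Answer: 361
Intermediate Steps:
Z(g) = -5 + g² + 7*g
Z(-10) - 1*(-336) = (-5 + (-10)² + 7*(-10)) - 1*(-336) = (-5 + 100 - 70) + 336 = 25 + 336 = 361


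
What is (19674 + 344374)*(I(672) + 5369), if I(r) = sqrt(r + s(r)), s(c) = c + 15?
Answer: 1954573712 + 1092144*sqrt(151) ≈ 1.9680e+9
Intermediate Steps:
s(c) = 15 + c
I(r) = sqrt(15 + 2*r) (I(r) = sqrt(r + (15 + r)) = sqrt(15 + 2*r))
(19674 + 344374)*(I(672) + 5369) = (19674 + 344374)*(sqrt(15 + 2*672) + 5369) = 364048*(sqrt(15 + 1344) + 5369) = 364048*(sqrt(1359) + 5369) = 364048*(3*sqrt(151) + 5369) = 364048*(5369 + 3*sqrt(151)) = 1954573712 + 1092144*sqrt(151)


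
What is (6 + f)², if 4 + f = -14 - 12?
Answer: 576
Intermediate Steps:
f = -30 (f = -4 + (-14 - 12) = -4 - 26 = -30)
(6 + f)² = (6 - 30)² = (-24)² = 576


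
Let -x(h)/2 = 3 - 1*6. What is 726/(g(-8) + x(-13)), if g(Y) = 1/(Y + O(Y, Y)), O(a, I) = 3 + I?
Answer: 858/7 ≈ 122.57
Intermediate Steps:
x(h) = 6 (x(h) = -2*(3 - 1*6) = -2*(3 - 6) = -2*(-3) = 6)
g(Y) = 1/(3 + 2*Y) (g(Y) = 1/(Y + (3 + Y)) = 1/(3 + 2*Y))
726/(g(-8) + x(-13)) = 726/(1/(3 + 2*(-8)) + 6) = 726/(1/(3 - 16) + 6) = 726/(1/(-13) + 6) = 726/(-1/13 + 6) = 726/(77/13) = 726*(13/77) = 858/7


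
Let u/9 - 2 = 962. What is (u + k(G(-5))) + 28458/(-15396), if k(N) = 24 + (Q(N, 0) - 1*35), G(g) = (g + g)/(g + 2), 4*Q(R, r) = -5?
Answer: 44452879/5132 ≈ 8661.9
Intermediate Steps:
u = 8676 (u = 18 + 9*962 = 18 + 8658 = 8676)
Q(R, r) = -5/4 (Q(R, r) = (¼)*(-5) = -5/4)
G(g) = 2*g/(2 + g) (G(g) = (2*g)/(2 + g) = 2*g/(2 + g))
k(N) = -49/4 (k(N) = 24 + (-5/4 - 1*35) = 24 + (-5/4 - 35) = 24 - 145/4 = -49/4)
(u + k(G(-5))) + 28458/(-15396) = (8676 - 49/4) + 28458/(-15396) = 34655/4 + 28458*(-1/15396) = 34655/4 - 4743/2566 = 44452879/5132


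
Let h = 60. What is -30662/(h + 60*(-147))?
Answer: 15331/4380 ≈ 3.5002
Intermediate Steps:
-30662/(h + 60*(-147)) = -30662/(60 + 60*(-147)) = -30662/(60 - 8820) = -30662/(-8760) = -30662*(-1/8760) = 15331/4380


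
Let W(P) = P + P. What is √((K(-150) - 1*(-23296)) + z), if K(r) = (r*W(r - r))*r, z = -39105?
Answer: I*√15809 ≈ 125.73*I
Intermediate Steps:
W(P) = 2*P
K(r) = 0 (K(r) = (r*(2*(r - r)))*r = (r*(2*0))*r = (r*0)*r = 0*r = 0)
√((K(-150) - 1*(-23296)) + z) = √((0 - 1*(-23296)) - 39105) = √((0 + 23296) - 39105) = √(23296 - 39105) = √(-15809) = I*√15809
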